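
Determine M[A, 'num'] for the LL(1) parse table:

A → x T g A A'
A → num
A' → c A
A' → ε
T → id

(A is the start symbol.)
To find M[A, 'num'], we find productions for A where 'num' is in the predict set (PREDICT(N → α) = (FIRST(α) \ {ε}) ∪ (FOLLOW(N) if α ⇒* ε)).

A → x T g A A': PREDICT = { 'x' }
A → num: PREDICT = { 'num' }
  'num' is in predict set, so this production goes in M[A, 'num']

M[A, 'num'] = A → num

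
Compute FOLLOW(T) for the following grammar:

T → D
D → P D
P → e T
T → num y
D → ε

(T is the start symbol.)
To compute FOLLOW(T), find every occurrence of T on a right-hand side N → α T β: add FIRST(β) \ {ε}, and if β is empty or nullable also add FOLLOW(N). Iterate to a fixed point.

T is the start symbol, so $ ∈ FOLLOW(T).
In P → e T: T is at the end, add FOLLOW(P)

The FOLLOW sets referred to above (computed the same way, to a fixed point):
  FOLLOW(P) = { $, 'e' }

Taking the union: FOLLOW(T) = { $, 'e' }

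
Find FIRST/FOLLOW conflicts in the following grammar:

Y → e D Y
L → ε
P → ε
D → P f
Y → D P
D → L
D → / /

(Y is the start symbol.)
Yes. D → P f with FOLLOW(D) on { 'f' }; D → '/' '/' with FOLLOW(D) on { '/' }

Nullable non-terminals: D, L, P, Y.
FIRST sets used below: FIRST(P) = { ε }, FIRST(L) = { ε }, FIRST(D) = { '/', 'f', ε }

D: nullable alternative(s) D → L; FOLLOW(D) = { $, '/', 'e', 'f' }
  D → P f: FIRST \ {ε} = { 'f' } — overlaps FOLLOW(D) on { 'f' }: CONFLICT
  D → L: FIRST \ {ε} = { } — this is the only nullable alternative, skip
  D → / /: FIRST \ {ε} = { '/' } — overlaps FOLLOW(D) on { '/' }: CONFLICT
L has a nullable alternative but only one production, so nothing to check.
P has a nullable alternative but only one production, so nothing to check.

Y: nullable alternative(s) Y → D P; FOLLOW(Y) = { $ }
  Y → e D Y: FIRST \ {ε} = { 'e' } — disjoint from FOLLOW(Y)
  Y → D P: FIRST \ {ε} = { '/', 'f' } — this is the only nullable alternative, skip

So the grammar has 2 FIRST/FOLLOW conflicts (marked CONFLICT above).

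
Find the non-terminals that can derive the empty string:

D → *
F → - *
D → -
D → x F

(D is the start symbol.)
There are no ε-productions, so no non-terminal can derive ε.
No non-terminals are nullable.

Answer: None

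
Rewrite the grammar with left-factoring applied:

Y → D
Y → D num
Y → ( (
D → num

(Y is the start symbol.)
Left-factoring transforms A → αβ₁ | αβ₂ into A → αA' and A' → β₁ | β₂
(α is the longest common prefix among the alternatives). Repeat until
no nonterminal has two alternatives with a common prefix.

Round 1: Y has alternatives sharing prefix 'D'. Introduce Y': Y → D Y'
  Add: Y' → ε
  Add: Y' → num

No remaining common prefixes — done.

Resulting grammar:
Y → D Y'
Y' → ε
Y' → num
Y → ( (
D → num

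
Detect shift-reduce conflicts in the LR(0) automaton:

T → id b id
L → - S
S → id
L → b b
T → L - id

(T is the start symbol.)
Augment with T' → T and build the canonical LR(0) collection (I0 = CLOSURE({[T' → . T]}), then GOTO on every symbol after a dot until no new states appear). It has 13 states:
  I0: { [L → . - S], [L → . b b], [T → . L - id], [T → . id b id], [T' → . T] }  — shift
  I1: { [L → - . S], [S → . id] }  — shift
  I2: { [T → L . - id] }  — shift
  I3: { [T' → T .] }  — accept
  I4: { [L → b . b] }  — shift
  I5: { [T → id . b id] }  — shift
  I6: { [T → id b . id] }  — shift
  I7: { [T → id b id .] }  — reduce
  I8: { [L → b b .] }  — reduce
  I9: { [T → L - . id] }  — shift
  I10: { [T → L - id .] }  — reduce
  I11: { [L → - S .] }  — reduce
  I12: { [S → id .] }  — reduce

No state contains both a complete item and a shift item.

Answer: No shift-reduce conflicts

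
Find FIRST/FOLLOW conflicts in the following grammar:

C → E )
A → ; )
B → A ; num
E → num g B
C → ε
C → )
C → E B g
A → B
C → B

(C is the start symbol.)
Nullable non-terminals: C.
FIRST sets used below: FIRST(E) = { 'num' }, FIRST(B) = { ';' }

C: nullable alternative(s) C → ε; FOLLOW(C) = { $ }
  C → E ): FIRST \ {ε} = { 'num' } — disjoint from FOLLOW(C)
  C → ε: FIRST \ {ε} = { } — this is the only nullable alternative, skip
  C → ): FIRST \ {ε} = { ')' } — disjoint from FOLLOW(C)
  C → E B g: FIRST \ {ε} = { 'num' } — disjoint from FOLLOW(C)
  C → B: FIRST \ {ε} = { ';' } — disjoint from FOLLOW(C)

A, B, E have no nullable alternative, so no FIRST/FOLLOW check is needed there.

No FIRST/FOLLOW conflicts found.

Answer: No FIRST/FOLLOW conflicts.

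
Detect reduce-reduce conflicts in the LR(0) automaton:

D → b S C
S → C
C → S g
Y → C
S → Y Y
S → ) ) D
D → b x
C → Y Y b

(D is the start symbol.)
Yes — I4: [S → C .] vs [Y → C .]; I12: [D → b S C .] vs [S → C .]

Augment with D' → D and build the canonical LR(0) collection (I0 = CLOSURE({[D' → . D]}), then GOTO on every symbol after a dot until no new states appear). It has 15 states:
  I0: { [D → . b S C], [D → . b x], [D' → . D] }  — shift
  I1: { [D' → D .] }  — accept
  I2: { [C → . S g], [C → . Y Y b], [D → b . S C], [D → b . x], [S → . ) ) D], [S → . C], [S → . Y Y], [Y → . C] }  — shift
  I3: { [S → ) . ) D] }  — shift
  I4: { [S → C .], [Y → C .] }  — 2 reduces
  I5: { [C → . S g], [C → . Y Y b], [C → S . g], [D → b S . C], [S → . ) ) D], [S → . C], [S → . Y Y], [Y → . C] }  — shift
  I6: { [C → . S g], [C → . Y Y b], [C → Y . Y b], [S → . ) ) D], [S → . C], [S → . Y Y], [S → Y . Y], [Y → . C] }  — shift
  I7: { [D → b x .] }  — reduce
  I8: { [C → S . g] }  — shift
  I9: { [C → . S g], [C → . Y Y b], [C → Y . Y b], [C → Y Y . b], [S → . ) ) D], [S → . C], [S → . Y Y], [S → Y . Y], [S → Y Y .], [Y → . C] }  — shift, reduce
  I10: { [C → Y Y b .] }  — reduce
  I11: { [C → S g .] }  — reduce
  I12: { [D → b S C .], [S → C .], [Y → C .] }  — 3 reduces
  I13: { [D → . b S C], [D → . b x], [S → ) ) . D] }  — shift
  I14: { [S → ) ) D .] }  — reduce

I4 contains complete items [S → C .], [Y → C .] — reduce-reduce conflict.
I12 contains complete items [D → b S C .], [S → C .], [Y → C .] — reduce-reduce conflict.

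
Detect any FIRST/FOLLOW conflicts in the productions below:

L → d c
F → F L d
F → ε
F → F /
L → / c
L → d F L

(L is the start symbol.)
Nullable non-terminals: F.
FIRST sets used below: FIRST(F) = { '/', 'd', ε }, FIRST(L) = { '/', 'd' }

F: nullable alternative(s) F → ε; FOLLOW(F) = { '/', 'd' }
  F → F L d: FIRST \ {ε} = { '/', 'd' } — overlaps FOLLOW(F) on { '/', 'd' }: CONFLICT
  F → ε: FIRST \ {ε} = { } — this is the only nullable alternative, skip
  F → F /: FIRST \ {ε} = { '/', 'd' } — overlaps FOLLOW(F) on { '/', 'd' }: CONFLICT

L has no nullable alternative, so no FIRST/FOLLOW check is needed there.

So the grammar has 2 FIRST/FOLLOW conflicts (marked CONFLICT above).

Answer: Yes. F → F L d with FOLLOW(F) on { '/', 'd' }; F → F '/' with FOLLOW(F) on { '/', 'd' }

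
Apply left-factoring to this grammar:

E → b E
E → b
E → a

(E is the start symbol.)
Left-factoring transforms A → αβ₁ | αβ₂ into A → αA' and A' → β₁ | β₂
(α is the longest common prefix among the alternatives). Repeat until
no nonterminal has two alternatives with a common prefix.

Round 1: E has alternatives sharing prefix 'b'. Introduce E': E → b E'
  Add: E' → E
  Add: E' → ε

No remaining common prefixes — done.

Resulting grammar:
E → b E'
E' → E
E' → ε
E → a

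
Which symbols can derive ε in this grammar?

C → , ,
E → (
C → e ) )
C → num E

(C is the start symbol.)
There are no ε-productions, so no non-terminal can derive ε.
No non-terminals are nullable.

Answer: None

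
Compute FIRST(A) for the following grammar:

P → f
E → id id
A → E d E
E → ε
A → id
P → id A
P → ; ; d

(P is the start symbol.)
To compute FIRST(A), examine every production with A on the left-hand side, reading each right-hand side left to right until a non-nullable symbol is reached.

FIRST sets of the other non-terminals involved (by the same procedure, iterated to a fixed point):
  FIRST(E) = { 'id', ε }

From A → E d E:
  - E is a non-terminal: add FIRST(E) \ {ε} = { 'id' }
    E is nullable, so continue to the next symbol
  - d is a terminal: add 'd' and stop
From A → id:
  - id is a terminal: add 'id' and stop

Collecting: FIRST(A) = { 'd', 'id' }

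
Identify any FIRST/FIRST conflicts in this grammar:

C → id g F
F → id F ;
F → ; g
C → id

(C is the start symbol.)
A FIRST/FIRST conflict occurs when two productions N → α and N → β for the same non-terminal have FIRST(α) ∩ FIRST(β) ≠ ∅ (with ε ∈ FIRST of a nullable right-hand side, so two nullable alternatives also conflict).

Productions for C:
  C → id g F: FIRST = { 'id' }
  C → id: FIRST = { 'id' }
Productions for F:
  F → id F ;: FIRST = { 'id' }
  F → ; g: FIRST = { ';' }

Conflict for C: C → id g F and C → id
  Overlap: { 'id' }

Answer: Yes. C → id g F / C → id on { 'id' }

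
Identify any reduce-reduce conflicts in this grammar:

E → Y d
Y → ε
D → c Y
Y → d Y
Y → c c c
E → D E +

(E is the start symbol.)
No reduce-reduce conflicts

Augment with E' → E and build the canonical LR(0) collection (I0 = CLOSURE({[E' → . E]}), then GOTO on every symbol after a dot until no new states appear). It has 16 states:
  I0: { [D → . c Y], [E → . D E +], [E → . Y d], [E' → . E], [Y → . c c c], [Y → . d Y], [Y → .] }  — shift, reduce
  I1: { [D → . c Y], [E → . D E +], [E → . Y d], [E → D . E +], [Y → . c c c], [Y → . d Y], [Y → .] }  — shift, reduce
  I2: { [E' → E .] }  — accept
  I3: { [E → Y . d] }  — shift
  I4: { [D → c . Y], [Y → . c c c], [Y → . d Y], [Y → .], [Y → c . c c] }  — shift, reduce
  I5: { [Y → . c c c], [Y → . d Y], [Y → .], [Y → d . Y] }  — shift, reduce
  I6: { [Y → d Y .] }  — reduce
  I7: { [Y → c . c c] }  — shift
  I8: { [Y → c c . c] }  — shift
  I9: { [Y → c c c .] }  — reduce
  I10: { [D → c Y .] }  — reduce
  I11: { [Y → c . c c], [Y → c c . c] }  — shift
  I12: { [Y → c c . c], [Y → c c c .] }  — shift, reduce
  I13: { [E → Y d .] }  — reduce
  I14: { [E → D E . +] }  — shift
  I15: { [E → D E + .] }  — reduce

No state contains more than one complete item.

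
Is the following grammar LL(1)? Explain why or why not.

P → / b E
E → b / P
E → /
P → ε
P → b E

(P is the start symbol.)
Relevant sets:
  FOLLOW(P) = { $ }

For P:
  PREDICT(P → '/' b E) = { '/' }
  PREDICT(P → ε) = { $ }
  PREDICT(P → b E) = { 'b' }
For E:
  PREDICT(E → b '/' P) = { 'b' }
  PREDICT(E → '/') = { '/' }

All predict sets are disjoint. The grammar IS LL(1).

Answer: Yes, the grammar is LL(1).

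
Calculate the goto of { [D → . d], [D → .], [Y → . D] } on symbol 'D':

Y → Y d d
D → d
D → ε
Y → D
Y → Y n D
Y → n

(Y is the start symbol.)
{ [Y → D .] }

GOTO(I, 'D') = CLOSURE({ [A → αX.β] : [A → α.Xβ] ∈ I, X = 'D' })

Items with dot before 'D', with the dot advanced:
  [Y → . D] → [Y → D .]
Closure adds nothing (no advanced item has the dot before a non-terminal).

GOTO = { [Y → D .] }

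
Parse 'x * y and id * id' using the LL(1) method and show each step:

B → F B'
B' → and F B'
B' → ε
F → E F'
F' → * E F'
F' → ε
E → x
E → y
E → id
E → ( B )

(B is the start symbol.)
Stack is shown with the top on the left.

Stack        Input                Action
----------------------------------------
B $          x * y and id * id $  output B → F B'
F B' $       x * y and id * id $  output F → E F'
E F' B' $    x * y and id * id $  output E → x
x F' B' $    x * y and id * id $  match 'x'
F' B' $      * y and id * id $    output F' → * E F'
* E F' B' $  * y and id * id $    match '*'
E F' B' $    y and id * id $      output E → y
y F' B' $    y and id * id $      match 'y'
F' B' $      and id * id $        output F' → ε
B' $         and id * id $        output B' → and F B'
and F B' $   and id * id $        match 'and'
F B' $       id * id $            output F → E F'
E F' B' $    id * id $            output E → id
id F' B' $   id * id $            match 'id'
F' B' $      * id $               output F' → * E F'
* E F' B' $  * id $               match '*'
E F' B' $    id $                 output E → id
id F' B' $   id $                 match 'id'
F' B' $      $                    output F' → ε
B' $         $                    output B' → ε
$            $                    accept

The string is accepted.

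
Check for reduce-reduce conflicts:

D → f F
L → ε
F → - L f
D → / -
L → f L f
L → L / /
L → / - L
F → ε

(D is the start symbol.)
No reduce-reduce conflicts

A reduce-reduce conflict occurs when an LR(0) state has two complete items [A → α .] and [B → β .] — both call for a reduction, and with no lookahead the parser cannot choose between them.

Augment with D' → D and build the canonical LR(0) collection (I0 = CLOSURE({[D' → . D]}), then GOTO on every symbol after a dot until no new states appear). It has 17 states:
  I0: { [D → . / -], [D → . f F], [D' → . D] }  — shift
  I1: { [D → / . -] }  — shift
  I2: { [D' → D .] }  — accept
  I3: { [D → f . F], [F → . - L f], [F → .] }  — shift, reduce
  I4: { [F → - . L f], [L → . / - L], [L → . L / /], [L → . f L f], [L → .] }  — shift, reduce
  I5: { [D → f F .] }  — reduce
  I6: { [L → / . - L] }  — shift
  I7: { [F → - L . f], [L → L . / /] }  — shift
  I8: { [L → . / - L], [L → . L / /], [L → . f L f], [L → .], [L → f . L f] }  — shift, reduce
  I9: { [L → L . / /], [L → f L . f] }  — shift
  I10: { [L → L / . /] }  — shift
  I11: { [L → f L f .] }  — reduce
  I12: { [L → L / / .] }  — reduce
  I13: { [F → - L f .] }  — reduce
  I14: { [L → . / - L], [L → . L / /], [L → . f L f], [L → .], [L → / - . L] }  — shift, reduce
  I15: { [L → / - L .], [L → L . / /] }  — shift, reduce
  I16: { [D → / - .] }  — reduce

No state contains more than one complete item.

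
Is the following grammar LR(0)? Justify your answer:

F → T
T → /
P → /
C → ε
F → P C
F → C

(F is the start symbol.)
No. Shift-reduce conflict between [C → .] and [P → . /]

A grammar is LR(0) if no state in the canonical LR(0) collection has:
  - both a shift item (dot before a terminal) and a complete item (shift-reduce conflict), or
  - two or more complete items (reduce-reduce conflict; the accept item [F' → F .] counts as a complete item here).

Augment with F' → F and build the canonical LR(0) collection (I0 = CLOSURE({[F' → . F]}), then GOTO on every symbol after a dot until no new states appear). It has 7 states:
  I0: { [C → .], [F → . C], [F → . P C], [F → . T], [F' → . F], [P → . /], [T → . /] }  — shift, reduce
  I1: { [P → / .], [T → / .] }  — 2 reduces
  I2: { [F → C .] }  — reduce
  I3: { [F' → F .] }  — accept
  I4: { [C → .], [F → P . C] }  — reduce
  I5: { [F → T .] }  — reduce
  I6: { [F → P C .] }  — reduce

Conflict in state I0:
  Shift-reduce conflict between [C → .] and [P → . /]
So the grammar is NOT LR(0).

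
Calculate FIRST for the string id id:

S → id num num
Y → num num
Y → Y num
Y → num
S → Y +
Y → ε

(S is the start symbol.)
{ 'id' }

To compute FIRST(id id), process the symbols left to right:
Symbol id is a terminal. Add 'id' and stop.
FIRST(id id) = { 'id' }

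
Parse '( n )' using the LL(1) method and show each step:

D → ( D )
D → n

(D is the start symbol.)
LL(1) parsing maintains a stack (initially the start symbol over $) and the input. At each step: if the stack top is a terminal, match it against the current input token; if it is a non-terminal N, replace it with the RHS of M[N, lookahead] (the unique production whose predict set contains the lookahead).

Stack is shown with the top on the left.

Stack    Input    Action
------------------------
D $      ( n ) $  output D → ( D )
( D ) $  ( n ) $  match '('
D ) $    n ) $    output D → n
n ) $    n ) $    match 'n'
) $      ) $      match ')'
$        $        accept

The string is accepted.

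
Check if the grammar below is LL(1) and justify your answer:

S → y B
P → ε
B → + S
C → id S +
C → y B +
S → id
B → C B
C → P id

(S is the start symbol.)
No. Predict set conflict for C: { 'id' }

Relevant sets:
  FIRST(C) = { 'id', 'y' }
  FIRST(P) = { ε }

For S:
  PREDICT(S → y B) = { 'y' }
  PREDICT(S → id) = { 'id' }
For B:
  PREDICT(B → '+' S) = { '+' }
  PREDICT(B → C B) = { 'id', 'y' }
For C:
  PREDICT(C → id S '+') = { 'id' }
  PREDICT(C → y B '+') = { 'y' }
  PREDICT(C → P id) = { 'id' }
P has a single production, so nothing to check there.

Conflict found: Predict set conflict for C: { 'id' }
The grammar is NOT LL(1).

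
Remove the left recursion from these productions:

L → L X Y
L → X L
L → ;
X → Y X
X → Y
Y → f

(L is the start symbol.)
L → X L L'
L → ; L'
L' → X Y L'
L' → ε
X → Y X
X → Y
Y → f

L is directly left-recursive. The standard transformation for
  A → A α₁ | ... | A α_m | β₁ | ... | β_n
is
  A  → β₁ A' | ... | β_n A'
  A' → α₁ A' | ... | α_m A' | ε

L → X L becomes L → X L L'
L → ; becomes L → ; L'
L → L X Y becomes L' → X Y L'
Add L' → ε

Productions for other non-terminals are unchanged:
  X → Y X
  X → Y
  Y → f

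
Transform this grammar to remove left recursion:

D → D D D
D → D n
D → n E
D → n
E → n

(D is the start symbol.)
D → n E D'
D → n D'
D' → D D D'
D' → n D'
D' → ε
E → n

D is directly left-recursive. The standard transformation for
  A → A α₁ | ... | A α_m | β₁ | ... | β_n
is
  A  → β₁ A' | ... | β_n A'
  A' → α₁ A' | ... | α_m A' | ε

D → n E becomes D → n E D'
D → n becomes D → n D'
D → D D D becomes D' → D D D'
D → D n becomes D' → n D'
Add D' → ε

Productions for other non-terminals are unchanged:
  E → n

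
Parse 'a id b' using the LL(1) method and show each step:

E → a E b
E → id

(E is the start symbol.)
Stack is shown with the top on the left.

Stack    Input     Action
-------------------------
E $      a id b $  output E → a E b
a E b $  a id b $  match 'a'
E b $    id b $    output E → id
id b $   id b $    match 'id'
b $      b $       match 'b'
$        $         accept

The string is accepted.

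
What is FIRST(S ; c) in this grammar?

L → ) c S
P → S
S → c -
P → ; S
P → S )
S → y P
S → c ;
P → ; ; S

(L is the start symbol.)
FIRST sets of the non-terminals involved (from the grammar, by fixed-point iteration):
  FIRST(S) = { 'c', 'y' }

To compute FIRST(S ; c), process the symbols left to right:
Symbol S is a non-terminal. Add FIRST(S) \ {ε} = { 'c', 'y' }
S is not nullable (ε ∉ FIRST(S)), so stop here.
FIRST(S ; c) = { 'c', 'y' }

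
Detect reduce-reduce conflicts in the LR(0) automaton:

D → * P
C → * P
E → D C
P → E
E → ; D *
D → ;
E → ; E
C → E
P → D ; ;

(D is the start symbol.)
A reduce-reduce conflict occurs when an LR(0) state has two complete items [A → α .] and [B → β .] — both call for a reduction, and with no lookahead the parser cannot choose between them.

Augment with D' → D and build the canonical LR(0) collection (I0 = CLOSURE({[D' → . D]}), then GOTO on every symbol after a dot until no new states appear). It has 18 states:
  I0: { [D → . * P], [D → . ;], [D' → . D] }  — shift
  I1: { [D → * . P], [D → . * P], [D → . ;], [E → . ; D *], [E → . ; E], [E → . D C], [P → . D ; ;], [P → . E] }  — shift
  I2: { [D → ; .] }  — reduce
  I3: { [D' → D .] }  — accept
  I4: { [D → . * P], [D → . ;], [D → ; .], [E → . ; D *], [E → . ; E], [E → . D C], [E → ; . D *], [E → ; . E] }  — shift, reduce
  I5: { [C → . * P], [C → . E], [D → . * P], [D → . ;], [E → . ; D *], [E → . ; E], [E → . D C], [E → D . C], [P → D . ; ;] }  — shift
  I6: { [P → E .] }  — reduce
  I7: { [D → * P .] }  — reduce
  I8: { [C → * . P], [D → * . P], [D → . * P], [D → . ;], [E → . ; D *], [E → . ; E], [E → . D C], [P → . D ; ;], [P → . E] }  — shift
  I9: { [D → . * P], [D → . ;], [D → ; .], [E → . ; D *], [E → . ; E], [E → . D C], [E → ; . D *], [E → ; . E], [P → D ; . ;] }  — shift, reduce
  I10: { [E → D C .] }  — reduce
  I11: { [C → . * P], [C → . E], [D → . * P], [D → . ;], [E → . ; D *], [E → . ; E], [E → . D C], [E → D . C] }  — shift
  I12: { [C → E .] }  — reduce
  I13: { [D → . * P], [D → . ;], [D → ; .], [E → . ; D *], [E → . ; E], [E → . D C], [E → ; . D *], [E → ; . E], [P → D ; ; .] }  — shift, 2 reduces
  I14: { [C → . * P], [C → . E], [D → . * P], [D → . ;], [E → . ; D *], [E → . ; E], [E → . D C], [E → ; D . *], [E → D . C] }  — shift
  I15: { [E → ; E .] }  — reduce
  I16: { [C → * . P], [D → * . P], [D → . * P], [D → . ;], [E → . ; D *], [E → . ; E], [E → . D C], [E → ; D * .], [P → . D ; ;], [P → . E] }  — shift, reduce
  I17: { [C → * P .], [D → * P .] }  — 2 reduces

I13 contains complete items [D → ; .], [P → D ; ; .] — reduce-reduce conflict.
I17 contains complete items [C → * P .], [D → * P .] — reduce-reduce conflict.

Answer: Yes — I13: [D → ; .] vs [P → D ; ; .]; I17: [C → * P .] vs [D → * P .]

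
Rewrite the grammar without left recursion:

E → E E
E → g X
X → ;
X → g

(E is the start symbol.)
E is directly left-recursive. The standard transformation for
  A → A α₁ | ... | A α_m | β₁ | ... | β_n
is
  A  → β₁ A' | ... | β_n A'
  A' → α₁ A' | ... | α_m A' | ε

E → g X becomes E → g X E'
E → E E becomes E' → E E'
Add E' → ε

Productions for other non-terminals are unchanged:
  X → ;
  X → g

Resulting grammar:
E → g X E'
E' → E E'
E' → ε
X → ;
X → g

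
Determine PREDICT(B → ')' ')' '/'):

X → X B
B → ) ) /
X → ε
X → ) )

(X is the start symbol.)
{ ')' }

PREDICT(B → ')' ')' '/') = (FIRST(RHS) \ {ε}) ∪ (FOLLOW(B) if ε ∈ FIRST(RHS), i.e. RHS ⇒* ε)
FIRST(')' ')' '/') = { ')' }
ε ∉ FIRST(')' ')' '/'), so FOLLOW(B) is not added.
PREDICT(B → ')' ')' '/') = { ')' }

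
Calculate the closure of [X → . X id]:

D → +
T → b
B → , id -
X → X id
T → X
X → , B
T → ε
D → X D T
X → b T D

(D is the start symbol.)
Start with: [X → . X id]
  [X → . X id] has the dot before X: add [X → . , B], [X → . b T D]
No further items can be added.

CLOSURE = { [X → . , B], [X → . X id], [X → . b T D] }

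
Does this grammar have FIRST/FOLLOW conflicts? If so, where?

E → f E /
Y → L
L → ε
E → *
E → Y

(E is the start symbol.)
No FIRST/FOLLOW conflicts.

A FIRST/FOLLOW conflict occurs when a non-terminal N has a nullable alternative N → β (β ⇒* ε) and another alternative N → α with FIRST(α) ∩ FOLLOW(N) ≠ ∅: on such a lookahead the parser cannot decide between expanding α and letting N vanish via β.

Nullable non-terminals: E, L, Y.
FIRST sets used below: FIRST(Y) = { ε }

E: nullable alternative(s) E → Y; FOLLOW(E) = { $, '/' }
  E → f E /: FIRST \ {ε} = { 'f' } — disjoint from FOLLOW(E)
  E → *: FIRST \ {ε} = { '*' } — disjoint from FOLLOW(E)
  E → Y: FIRST \ {ε} = { } — this is the only nullable alternative, skip
L has a nullable alternative but only one production, so nothing to check.
Y has a nullable alternative but only one production, so nothing to check.

No FIRST/FOLLOW conflicts found.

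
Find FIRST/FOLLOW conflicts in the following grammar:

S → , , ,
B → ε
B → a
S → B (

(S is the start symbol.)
A FIRST/FOLLOW conflict occurs when a non-terminal N has a nullable alternative N → β (β ⇒* ε) and another alternative N → α with FIRST(α) ∩ FOLLOW(N) ≠ ∅: on such a lookahead the parser cannot decide between expanding α and letting N vanish via β.

Nullable non-terminals: B.

B: nullable alternative(s) B → ε; FOLLOW(B) = { '(' }
  B → ε: FIRST \ {ε} = { } — this is the only nullable alternative, skip
  B → a: FIRST \ {ε} = { 'a' } — disjoint from FOLLOW(B)

S has no nullable alternative, so no FIRST/FOLLOW check is needed there.

No FIRST/FOLLOW conflicts found.

Answer: No FIRST/FOLLOW conflicts.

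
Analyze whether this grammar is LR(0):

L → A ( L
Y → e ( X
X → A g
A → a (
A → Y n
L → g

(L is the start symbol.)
Yes, the grammar is LR(0)

Augment with L' → L and build the canonical LR(0) collection (I0 = CLOSURE({[L' → . L]}), then GOTO on every symbol after a dot until no new states appear). It has 15 states:
  I0: { [A → . Y n], [A → . a (], [L → . A ( L], [L → . g], [L' → . L], [Y → . e ( X] }  — shift
  I1: { [L → A . ( L] }  — shift
  I2: { [L' → L .] }  — accept
  I3: { [A → Y . n] }  — shift
  I4: { [A → a . (] }  — shift
  I5: { [Y → e . ( X] }  — shift
  I6: { [L → g .] }  — reduce
  I7: { [A → . Y n], [A → . a (], [X → . A g], [Y → . e ( X], [Y → e ( . X] }  — shift
  I8: { [X → A . g] }  — shift
  I9: { [Y → e ( X .] }  — reduce
  I10: { [X → A g .] }  — reduce
  I11: { [A → a ( .] }  — reduce
  I12: { [A → Y n .] }  — reduce
  I13: { [A → . Y n], [A → . a (], [L → . A ( L], [L → . g], [L → A ( . L], [Y → . e ( X] }  — shift
  I14: { [L → A ( L .] }  — reduce

Every state is either a pure shift/goto state or contains exactly one complete item and nothing to shift — no conflicts. The grammar is LR(0).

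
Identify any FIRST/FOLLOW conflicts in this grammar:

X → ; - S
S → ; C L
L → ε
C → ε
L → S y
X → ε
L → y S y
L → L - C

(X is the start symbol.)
A FIRST/FOLLOW conflict occurs when a non-terminal N has a nullable alternative N → β (β ⇒* ε) and another alternative N → α with FIRST(α) ∩ FOLLOW(N) ≠ ∅: on such a lookahead the parser cannot decide between expanding α and letting N vanish via β.

Nullable non-terminals: C, L, X.
FIRST sets used below: FIRST(S) = { ';' }, FIRST(L) = { '-', ';', 'y', ε }
C has a nullable alternative but only one production, so nothing to check.

L: nullable alternative(s) L → ε; FOLLOW(L) = { $, '-', 'y' }
  L → ε: FIRST \ {ε} = { } — this is the only nullable alternative, skip
  L → S y: FIRST \ {ε} = { ';' } — disjoint from FOLLOW(L)
  L → y S y: FIRST \ {ε} = { 'y' } — overlaps FOLLOW(L) on { 'y' }: CONFLICT
  L → L - C: FIRST \ {ε} = { '-', ';', 'y' } — overlaps FOLLOW(L) on { '-', 'y' }: CONFLICT

X: nullable alternative(s) X → ε; FOLLOW(X) = { $ }
  X → ; - S: FIRST \ {ε} = { ';' } — disjoint from FOLLOW(X)
  X → ε: FIRST \ {ε} = { } — this is the only nullable alternative, skip

S has no nullable alternative, so no FIRST/FOLLOW check is needed there.

So the grammar has 2 FIRST/FOLLOW conflicts (marked CONFLICT above).

Answer: Yes. L → y S y with FOLLOW(L) on { 'y' }; L → L '-' C with FOLLOW(L) on { '-', 'y' }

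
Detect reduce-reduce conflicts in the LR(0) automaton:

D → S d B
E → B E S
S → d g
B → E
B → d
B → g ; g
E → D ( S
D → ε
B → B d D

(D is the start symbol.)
Augment with D' → D and build the canonical LR(0) collection (I0 = CLOSURE({[D' → . D]}), then GOTO on every symbol after a dot until no new states appear). It has 20 states:
  I0: { [D → . S d B], [D → .], [D' → . D], [S → . d g] }  — shift, reduce
  I1: { [D' → D .] }  — accept
  I2: { [D → S . d B] }  — shift
  I3: { [S → d . g] }  — shift
  I4: { [S → d g .] }  — reduce
  I5: { [B → . B d D], [B → . E], [B → . d], [B → . g ; g], [D → . S d B], [D → .], [D → S d . B], [E → . B E S], [E → . D ( S], [S → . d g] }  — shift, reduce
  I6: { [B → . B d D], [B → . E], [B → . d], [B → . g ; g], [B → B . d D], [D → . S d B], [D → .], [D → S d B .], [E → . B E S], [E → . D ( S], [E → B . E S], [S → . d g] }  — shift, 2 reduces
  I7: { [E → D . ( S] }  — shift
  I8: { [B → E .] }  — reduce
  I9: { [B → d .], [S → d . g] }  — shift, reduce
  I10: { [B → g . ; g] }  — shift
  I11: { [B → g ; . g] }  — shift
  I12: { [B → g ; g .] }  — reduce
  I13: { [E → D ( . S], [S → . d g] }  — shift
  I14: { [E → D ( S .] }  — reduce
  I15: { [B → . B d D], [B → . E], [B → . d], [B → . g ; g], [B → B . d D], [D → . S d B], [D → .], [E → . B E S], [E → . D ( S], [E → B . E S], [S → . d g] }  — shift, reduce
  I16: { [B → E .], [E → B E . S], [S → . d g] }  — shift, reduce
  I17: { [B → B d . D], [B → d .], [D → . S d B], [D → .], [S → . d g], [S → d . g] }  — shift, 2 reduces
  I18: { [B → B d D .] }  — reduce
  I19: { [E → B E S .] }  — reduce

I6 contains complete items [D → .], [D → S d B .] — reduce-reduce conflict.
I17 contains complete items [B → d .], [D → .] — reduce-reduce conflict.

Answer: Yes — I6: [D → .] vs [D → S d B .]; I17: [B → d .] vs [D → .]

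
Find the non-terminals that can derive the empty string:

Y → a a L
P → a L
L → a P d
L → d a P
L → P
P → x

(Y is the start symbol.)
None

There are no ε-productions, so no non-terminal can derive ε.
No non-terminals are nullable.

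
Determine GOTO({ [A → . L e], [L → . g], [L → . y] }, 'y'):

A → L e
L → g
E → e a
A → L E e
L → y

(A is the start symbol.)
{ [L → y .] }

GOTO(I, 'y') = CLOSURE({ [A → αX.β] : [A → α.Xβ] ∈ I, X = 'y' })

Items with dot before 'y', with the dot advanced:
  [L → . y] → [L → y .]
Closure adds nothing (no advanced item has the dot before a non-terminal).

GOTO = { [L → y .] }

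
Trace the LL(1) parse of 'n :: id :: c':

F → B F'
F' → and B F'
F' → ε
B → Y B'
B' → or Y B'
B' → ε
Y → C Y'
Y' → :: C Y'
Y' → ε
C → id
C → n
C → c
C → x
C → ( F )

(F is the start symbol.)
Stack is shown with the top on the left.

Stack            Input           Action
---------------------------------------
F $              n :: id :: c $  output F → B F'
B F' $           n :: id :: c $  output B → Y B'
Y B' F' $        n :: id :: c $  output Y → C Y'
C Y' B' F' $     n :: id :: c $  output C → n
n Y' B' F' $     n :: id :: c $  match 'n'
Y' B' F' $       :: id :: c $    output Y' → :: C Y'
:: C Y' B' F' $  :: id :: c $    match '::'
C Y' B' F' $     id :: c $       output C → id
id Y' B' F' $    id :: c $       match 'id'
Y' B' F' $       :: c $          output Y' → :: C Y'
:: C Y' B' F' $  :: c $          match '::'
C Y' B' F' $     c $             output C → c
c Y' B' F' $     c $             match 'c'
Y' B' F' $       $               output Y' → ε
B' F' $          $               output B' → ε
F' $             $               output F' → ε
$                $               accept

The string is accepted.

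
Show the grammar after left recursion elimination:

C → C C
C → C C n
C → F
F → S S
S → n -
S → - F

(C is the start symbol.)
C → F C'
C' → C C'
C' → C n C'
C' → ε
F → S S
S → n -
S → - F

C is directly left-recursive. The standard transformation for
  A → A α₁ | ... | A α_m | β₁ | ... | β_n
is
  A  → β₁ A' | ... | β_n A'
  A' → α₁ A' | ... | α_m A' | ε

C → F becomes C → F C'
C → C C becomes C' → C C'
C → C C n becomes C' → C n C'
Add C' → ε

Productions for other non-terminals are unchanged:
  F → S S
  S → n -
  S → - F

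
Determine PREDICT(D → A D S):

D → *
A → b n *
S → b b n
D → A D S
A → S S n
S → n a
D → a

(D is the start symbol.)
PREDICT(D → A D S) = (FIRST(RHS) \ {ε}) ∪ (FOLLOW(D) if ε ∈ FIRST(RHS), i.e. RHS ⇒* ε)
FIRST(A) = { 'b', 'n' }
FIRST(A D S) = { 'b', 'n' }
ε ∉ FIRST(A D S), so FOLLOW(D) is not added.
PREDICT(D → A D S) = { 'b', 'n' }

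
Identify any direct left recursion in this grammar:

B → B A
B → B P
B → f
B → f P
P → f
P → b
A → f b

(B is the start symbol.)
Direct left recursion occurs when N → N α for some non-terminal N (the right-hand side begins with the left-hand side itself).

B → B A: LEFT RECURSIVE (starts with B)
B → B P: LEFT RECURSIVE (starts with B)
B → f: starts with f
B → f P: starts with f
P → f: starts with f
P → b: starts with b
A → f b: starts with f

The grammar has direct left recursion on: B.

Answer: Yes, B is left-recursive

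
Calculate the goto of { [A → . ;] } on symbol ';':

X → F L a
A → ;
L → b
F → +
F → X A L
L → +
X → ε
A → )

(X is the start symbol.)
GOTO(I, ';') = CLOSURE({ [A → αX.β] : [A → α.Xβ] ∈ I, X = ';' })

Items with dot before ';', with the dot advanced:
  [A → . ;] → [A → ; .]
Closure adds nothing (no advanced item has the dot before a non-terminal).

GOTO = { [A → ; .] }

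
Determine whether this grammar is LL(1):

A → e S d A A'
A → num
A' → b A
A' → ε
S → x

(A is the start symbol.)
No. Predict set conflict for A': { 'b' }

A grammar is LL(1) if for each non-terminal N with multiple productions, the predict sets of those productions are pairwise disjoint, where PREDICT(N → α) = (FIRST(α) \ {ε}) ∪ (FOLLOW(N) if α ⇒* ε).

Relevant sets:
  FOLLOW(A') = { $, 'b' }

For A:
  PREDICT(A → e S d A A') = { 'e' }
  PREDICT(A → num) = { 'num' }
For A':
  PREDICT(A' → b A) = { 'b' }
  PREDICT(A' → ε) = { $, 'b' }
S has a single production, so nothing to check there.

Conflict found: Predict set conflict for A': { 'b' }
The grammar is NOT LL(1).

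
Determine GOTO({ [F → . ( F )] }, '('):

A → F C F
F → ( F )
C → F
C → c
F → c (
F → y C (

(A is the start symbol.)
{ [F → ( . F )], [F → . ( F )], [F → . c (], [F → . y C (] }

GOTO(I, '(') = CLOSURE({ [A → αX.β] : [A → α.Xβ] ∈ I, X = '(' })

Items with dot before '(', with the dot advanced:
  [F → . ( F )] → [F → ( . F )]
Closure of the advanced items:
  [F → ( . F )] has the dot before F: add [F → . ( F )], [F → . c (], [F → . y C (]

GOTO = { [F → ( . F )], [F → . ( F )], [F → . c (], [F → . y C (] }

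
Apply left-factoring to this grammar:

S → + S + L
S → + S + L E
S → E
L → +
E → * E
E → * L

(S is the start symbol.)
Left-factoring transforms A → αβ₁ | αβ₂ into A → αA' and A' → β₁ | β₂
(α is the longest common prefix among the alternatives). Repeat until
no nonterminal has two alternatives with a common prefix.

Round 1: S has alternatives sharing prefix '+ S + L'. Introduce S': S → + S + L S'
  Add: S' → ε
  Add: S' → E

Round 2: E has alternatives sharing prefix '*'. Introduce E': E → * E'
  Add: E' → E
  Add: E' → L

No remaining common prefixes — done.

Resulting grammar:
S → + S + L S'
S' → ε
S' → E
S → E
L → +
E → * E'
E' → E
E' → L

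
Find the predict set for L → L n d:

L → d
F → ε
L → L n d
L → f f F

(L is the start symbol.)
PREDICT(L → L n d) = (FIRST(RHS) \ {ε}) ∪ (FOLLOW(L) if ε ∈ FIRST(RHS), i.e. RHS ⇒* ε)
FIRST(L) = { 'd', 'f' }
FIRST(L n d) = { 'd', 'f' }
ε ∉ FIRST(L n d), so FOLLOW(L) is not added.
PREDICT(L → L n d) = { 'd', 'f' }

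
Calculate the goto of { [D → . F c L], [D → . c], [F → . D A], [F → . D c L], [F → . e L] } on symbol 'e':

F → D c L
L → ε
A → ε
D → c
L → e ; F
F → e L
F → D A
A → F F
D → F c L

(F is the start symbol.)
GOTO(I, 'e') = CLOSURE({ [A → αX.β] : [A → α.Xβ] ∈ I, X = 'e' })

Items with dot before 'e', with the dot advanced:
  [F → . e L] → [F → e . L]
Closure of the advanced items:
  [F → e . L] has the dot before L: add [L → .], [L → . e ; F]

GOTO = { [F → e . L], [L → . e ; F], [L → .] }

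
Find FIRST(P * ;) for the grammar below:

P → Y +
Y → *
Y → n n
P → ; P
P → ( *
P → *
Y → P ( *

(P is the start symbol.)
{ '(', '*', ';', 'n' }

FIRST sets of the non-terminals involved (from the grammar, by fixed-point iteration):
  FIRST(P) = { '(', '*', ';', 'n' }

To compute FIRST(P * ;), process the symbols left to right:
Symbol P is a non-terminal. Add FIRST(P) \ {ε} = { '(', '*', ';', 'n' }
P is not nullable (ε ∉ FIRST(P)), so stop here.
FIRST(P * ;) = { '(', '*', ';', 'n' }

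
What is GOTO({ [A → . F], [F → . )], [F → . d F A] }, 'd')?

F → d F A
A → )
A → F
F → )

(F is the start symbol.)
GOTO(I, 'd') = CLOSURE({ [A → αX.β] : [A → α.Xβ] ∈ I, X = 'd' })

Items with dot before 'd', with the dot advanced:
  [F → . d F A] → [F → d . F A]
Closure of the advanced items:
  [F → d . F A] has the dot before F: add [F → . d F A], [F → . )]

GOTO = { [F → . )], [F → . d F A], [F → d . F A] }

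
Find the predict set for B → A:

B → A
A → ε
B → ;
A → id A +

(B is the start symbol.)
{ $, 'id' }

PREDICT(B → A) = (FIRST(RHS) \ {ε}) ∪ (FOLLOW(B) if ε ∈ FIRST(RHS), i.e. RHS ⇒* ε)
FIRST(A) = { 'id', ε }
FIRST(A) = { 'id', ε }
ε ∈ FIRST(A) (the right-hand side is nullable), so add FOLLOW(B) = { $ }
PREDICT(B → A) = { $, 'id' }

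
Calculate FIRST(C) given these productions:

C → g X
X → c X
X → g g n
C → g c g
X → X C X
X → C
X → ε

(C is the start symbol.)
To compute FIRST(C), examine every production with C on the left-hand side, reading each right-hand side left to right until a non-nullable symbol is reached.

From C → g X:
  - g is a terminal: add 'g' and stop
From C → g c g:
  - g is a terminal: add 'g' and stop

Collecting: FIRST(C) = { 'g' }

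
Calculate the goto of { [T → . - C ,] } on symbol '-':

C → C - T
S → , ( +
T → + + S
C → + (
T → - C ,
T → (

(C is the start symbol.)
GOTO(I, '-') = CLOSURE({ [A → αX.β] : [A → α.Xβ] ∈ I, X = '-' })

Items with dot before '-', with the dot advanced:
  [T → . - C ,] → [T → - . C ,]
Closure of the advanced items:
  [T → - . C ,] has the dot before C: add [C → . C - T], [C → . + (]

GOTO = { [C → . + (], [C → . C - T], [T → - . C ,] }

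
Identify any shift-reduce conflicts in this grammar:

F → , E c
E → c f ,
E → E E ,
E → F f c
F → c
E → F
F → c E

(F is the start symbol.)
Augment with F' → F and build the canonical LR(0) collection (I0 = CLOSURE({[F' → . F]}), then GOTO on every symbol after a dot until no new states appear). It has 15 states:
  I0: { [F → . , E c], [F → . c E], [F → . c], [F' → . F] }  — shift
  I1: { [E → . E E ,], [E → . F f c], [E → . F], [E → . c f ,], [F → , . E c], [F → . , E c], [F → . c E], [F → . c] }  — shift
  I2: { [F' → F .] }  — accept
  I3: { [E → . E E ,], [E → . F f c], [E → . F], [E → . c f ,], [F → . , E c], [F → . c E], [F → . c], [F → c . E], [F → c .] }  — shift, reduce
  I4: { [E → . E E ,], [E → . F f c], [E → . F], [E → . c f ,], [E → E . E ,], [F → . , E c], [F → . c E], [F → . c], [F → c E .] }  — shift, reduce
  I5: { [E → F . f c], [E → F .] }  — shift, reduce
  I6: { [E → . E E ,], [E → . F f c], [E → . F], [E → . c f ,], [E → c . f ,], [F → . , E c], [F → . c E], [F → . c], [F → c . E], [F → c .] }  — shift, reduce
  I7: { [E → c f . ,] }  — shift
  I8: { [E → c f , .] }  — reduce
  I9: { [E → F f . c] }  — shift
  I10: { [E → F f c .] }  — reduce
  I11: { [E → . E E ,], [E → . F f c], [E → . F], [E → . c f ,], [E → E . E ,], [E → E E . ,], [F → . , E c], [F → . c E], [F → . c] }  — shift
  I12: { [E → . E E ,], [E → . F f c], [E → . F], [E → . c f ,], [E → E E , .], [F → , . E c], [F → . , E c], [F → . c E], [F → . c] }  — shift, reduce
  I13: { [E → . E E ,], [E → . F f c], [E → . F], [E → . c f ,], [E → E . E ,], [F → , E . c], [F → . , E c], [F → . c E], [F → . c] }  — shift
  I14: { [E → . E E ,], [E → . F f c], [E → . F], [E → . c f ,], [E → c . f ,], [F → , E c .], [F → . , E c], [F → . c E], [F → . c], [F → c . E], [F → c .] }  — shift, 2 reduces

I3 contains reduce item [F → c .] and shift items [E → . c f ,], [F → . , E c], [F → . c], [F → . c E] — shift-reduce conflict.
I4 contains reduce item [F → c E .] and shift items [E → . c f ,], [F → . , E c], [F → . c], [F → . c E] — shift-reduce conflict.
I5 contains reduce item [E → F .] and shift item [E → F . f c] — shift-reduce conflict.
I6 contains reduce item [F → c .] and shift items [E → . c f ,], [E → c . f ,], [F → . , E c], [F → . c], [F → . c E] — shift-reduce conflict.
I12 contains reduce item [E → E E , .] and shift items [E → . c f ,], [F → . , E c], [F → . c], [F → . c E] — shift-reduce conflict.
I14 contains reduce items [F → , E c .], [F → c .] and shift items [E → . c f ,], [E → c . f ,], [F → . , E c], [F → . c], [F → . c E] — shift-reduce conflict.

Answer: Yes — I3: [F → c .] vs [E → . c f ,]; I4: [F → c E .] vs [E → . c f ,]; I5: [E → F .] vs [E → F . f c]; I6: [F → c .] vs [E → . c f ,]; I12: [E → E E , .] vs [E → . c f ,]; I14: [F → , E c .] vs [E → . c f ,]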